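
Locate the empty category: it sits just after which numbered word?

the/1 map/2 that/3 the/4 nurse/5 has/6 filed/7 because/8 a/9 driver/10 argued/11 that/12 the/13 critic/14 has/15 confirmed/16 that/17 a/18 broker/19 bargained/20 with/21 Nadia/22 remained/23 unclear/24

The displaced element is "the map" (word 2).
It functions as the direct object of "filed", so the gap sits immediately after word 7 ("filed").
Base order: The nurse has filed the map because a driver argued that the critic has confirmed that a broker bargained with Nadia.

7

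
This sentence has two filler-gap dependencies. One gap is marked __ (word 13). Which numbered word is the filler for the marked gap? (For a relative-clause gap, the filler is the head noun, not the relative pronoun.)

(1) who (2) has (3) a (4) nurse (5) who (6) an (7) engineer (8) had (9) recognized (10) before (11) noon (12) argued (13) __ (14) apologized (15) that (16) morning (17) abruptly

1

The marked gap is the subject of "apologized".
Its filler is the fronted wh-phrase "who", at word 1.
(The other dependency links word 4 to a gap after word 9.)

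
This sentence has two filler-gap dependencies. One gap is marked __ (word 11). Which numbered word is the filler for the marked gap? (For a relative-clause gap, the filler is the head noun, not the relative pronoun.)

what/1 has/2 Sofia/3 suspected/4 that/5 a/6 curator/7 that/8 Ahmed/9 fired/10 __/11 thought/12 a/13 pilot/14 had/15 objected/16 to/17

7

The marked gap is inside the relative clause, the direct object of "fired".
Its filler is the head noun "curator" (via "that"), at word 7.
(The other dependency links word 1 to a gap after word 17.)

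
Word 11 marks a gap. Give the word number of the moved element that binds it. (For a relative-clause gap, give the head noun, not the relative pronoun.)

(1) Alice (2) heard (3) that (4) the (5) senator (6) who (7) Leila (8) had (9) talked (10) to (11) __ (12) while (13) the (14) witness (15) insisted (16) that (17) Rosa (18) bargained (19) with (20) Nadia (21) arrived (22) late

The gap at 11 is the prepositional object of "talked", inside a relative clause.
The relative pronoun is "who" (word 6); it is bound by the head noun immediately before it.
Its filler is the head noun "senator", at word 5.

5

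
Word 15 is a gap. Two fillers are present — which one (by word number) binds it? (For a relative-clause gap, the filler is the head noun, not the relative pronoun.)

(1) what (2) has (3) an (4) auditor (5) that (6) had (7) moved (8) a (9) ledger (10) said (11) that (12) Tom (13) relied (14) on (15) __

The marked gap is the object of the preposition "on" of "relied".
Its filler is the fronted wh-phrase "what", at word 1.
(The other dependency links word 4 to a gap after word 5.)

1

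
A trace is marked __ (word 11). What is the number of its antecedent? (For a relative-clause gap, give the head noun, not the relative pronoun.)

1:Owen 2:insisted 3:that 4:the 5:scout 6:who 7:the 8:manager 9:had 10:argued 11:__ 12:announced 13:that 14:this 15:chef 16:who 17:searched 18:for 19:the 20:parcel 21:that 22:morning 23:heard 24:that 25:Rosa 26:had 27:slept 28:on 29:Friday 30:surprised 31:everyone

The gap at 11 is the subject of "announced", inside a relative clause.
The relative pronoun is "who" (word 6); it is bound by the head noun immediately before it.
Its filler is the head noun "scout", at word 5.

5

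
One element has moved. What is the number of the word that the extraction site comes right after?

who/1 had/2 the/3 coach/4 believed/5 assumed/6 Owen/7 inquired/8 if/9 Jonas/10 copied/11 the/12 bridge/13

The displaced element is "who" (word 1).
It is linked across 1 clause boundary (Ø).
It functions as the subject of "assumed", so the gap sits immediately after word 5 ("believed").
Base order: The coach had believed that who assumed Owen inquired if Jonas copied the bridge.

5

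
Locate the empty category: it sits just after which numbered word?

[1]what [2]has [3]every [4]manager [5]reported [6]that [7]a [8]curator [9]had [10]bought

The displaced element is "what" (word 1).
It is linked across 1 clause boundary (that).
It functions as the direct object of "bought", so the gap sits immediately after word 10 ("bought").
Base order: Every manager has reported that a curator had bought what.

10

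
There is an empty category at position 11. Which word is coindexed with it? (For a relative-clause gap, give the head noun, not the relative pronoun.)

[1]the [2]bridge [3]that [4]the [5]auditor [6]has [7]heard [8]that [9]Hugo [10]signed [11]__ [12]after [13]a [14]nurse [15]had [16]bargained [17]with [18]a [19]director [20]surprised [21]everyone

The gap at 11 is the object of "signed", inside a relative clause.
The relative pronoun is "that" (word 3); it is bound by the head noun immediately before it.
Its filler is the head noun "bridge", at word 2.

2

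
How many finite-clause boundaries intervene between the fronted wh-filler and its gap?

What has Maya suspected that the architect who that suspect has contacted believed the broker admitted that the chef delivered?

3

"what" is extracted from the object of "delivered".
Boundaries crossed, outermost first: [that], [Ø], [that] — 3 in total.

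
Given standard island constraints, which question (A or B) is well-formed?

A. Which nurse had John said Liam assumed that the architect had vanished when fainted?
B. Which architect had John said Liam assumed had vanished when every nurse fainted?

B

In A, the wh-phrase is extracted from inside an adjunct island (introduced by "when"), which blocks movement.
In B, the extraction path crosses only that-complement boundaries, which are transparent.
So B is grammatical.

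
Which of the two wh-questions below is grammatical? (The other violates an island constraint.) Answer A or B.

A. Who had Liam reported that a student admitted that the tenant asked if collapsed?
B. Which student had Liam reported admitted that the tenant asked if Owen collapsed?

In A, the wh-phrase is extracted from inside a wh-island (introduced by "if"), which blocks movement.
In B, the extraction path crosses only that-complement boundaries, which are transparent.
So B is grammatical.

B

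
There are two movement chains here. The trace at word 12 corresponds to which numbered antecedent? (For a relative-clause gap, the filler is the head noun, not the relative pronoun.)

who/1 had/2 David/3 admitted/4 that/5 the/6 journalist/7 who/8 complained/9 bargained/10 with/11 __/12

The marked gap is the object of the preposition "with" of "bargained".
Its filler is the fronted wh-phrase "who", at word 1.
(The other dependency links word 7 to a gap after word 8.)

1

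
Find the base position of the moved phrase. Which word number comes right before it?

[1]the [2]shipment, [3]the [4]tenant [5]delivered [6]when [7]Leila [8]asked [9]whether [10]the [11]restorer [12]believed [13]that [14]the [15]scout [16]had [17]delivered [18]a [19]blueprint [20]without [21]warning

The displaced element is "the shipment" (word 2).
It functions as the direct object of "delivered", so the gap sits immediately after word 5 ("delivered").
Base order: The tenant delivered the shipment when Leila asked whether the restorer believed that the scout had delivered a blueprint without warning.

5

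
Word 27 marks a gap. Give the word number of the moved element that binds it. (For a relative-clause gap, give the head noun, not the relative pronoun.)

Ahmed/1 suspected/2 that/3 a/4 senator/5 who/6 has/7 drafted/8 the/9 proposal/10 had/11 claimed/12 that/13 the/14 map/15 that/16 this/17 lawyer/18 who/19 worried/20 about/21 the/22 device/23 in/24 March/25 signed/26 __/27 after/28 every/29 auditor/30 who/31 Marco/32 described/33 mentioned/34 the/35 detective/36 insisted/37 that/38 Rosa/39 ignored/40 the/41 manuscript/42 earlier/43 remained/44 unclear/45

15

The gap at 27 is the object of "signed", inside a relative clause.
The relative pronoun is "that" (word 16); it is bound by the head noun immediately before it.
Its filler is the head noun "map", at word 15.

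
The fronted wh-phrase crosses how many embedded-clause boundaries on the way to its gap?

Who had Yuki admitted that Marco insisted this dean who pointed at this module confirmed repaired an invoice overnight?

"who" is extracted from the subject of "repaired".
Boundaries crossed, outermost first: [that], [Ø], [Ø] — 3 in total.

3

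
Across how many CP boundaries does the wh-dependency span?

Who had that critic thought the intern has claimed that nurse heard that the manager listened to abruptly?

"who" is extracted from the PP object of "listened".
Boundaries crossed, outermost first: [Ø], [Ø], [that] — 3 in total.

3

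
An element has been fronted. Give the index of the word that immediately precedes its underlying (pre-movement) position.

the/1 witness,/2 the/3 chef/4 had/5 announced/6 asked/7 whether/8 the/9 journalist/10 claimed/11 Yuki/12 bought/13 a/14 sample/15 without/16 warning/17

6

The displaced element is "the witness" (word 2).
It is linked across 1 clause boundary (Ø).
It functions as the subject of "asked", so the gap sits immediately after word 6 ("announced").
Base order: The chef had announced that the witness asked whether the journalist claimed Yuki bought a sample without warning.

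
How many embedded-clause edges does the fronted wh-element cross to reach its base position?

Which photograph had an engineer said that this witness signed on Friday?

"which photograph" is extracted from the object of "signed".
Boundaries crossed, outermost first: [that] — 1 in total.

1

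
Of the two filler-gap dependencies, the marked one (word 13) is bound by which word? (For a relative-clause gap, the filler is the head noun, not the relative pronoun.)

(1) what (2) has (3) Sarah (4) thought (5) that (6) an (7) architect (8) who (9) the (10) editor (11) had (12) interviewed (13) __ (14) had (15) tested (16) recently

The marked gap is inside the relative clause, the direct object of "interviewed".
Its filler is the head noun "architect" (via "who"), at word 7.
(The other dependency links word 1 to a gap after word 15.)

7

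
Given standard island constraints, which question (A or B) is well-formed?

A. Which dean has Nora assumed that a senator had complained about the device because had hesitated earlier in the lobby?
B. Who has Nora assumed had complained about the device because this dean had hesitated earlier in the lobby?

B

In A, the wh-phrase is extracted from inside an adjunct island (introduced by "because"), which blocks movement.
In B, the extraction path crosses only that-complement boundaries, which are transparent.
So B is grammatical.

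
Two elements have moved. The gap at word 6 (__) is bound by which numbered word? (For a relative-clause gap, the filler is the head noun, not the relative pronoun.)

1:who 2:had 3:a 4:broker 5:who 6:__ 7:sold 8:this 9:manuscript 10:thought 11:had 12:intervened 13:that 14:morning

4

The marked gap is inside the relative clause, the subject of "sold".
Its filler is the head noun "broker" (via "who"), at word 4.
(The other dependency links word 1 to a gap after word 10.)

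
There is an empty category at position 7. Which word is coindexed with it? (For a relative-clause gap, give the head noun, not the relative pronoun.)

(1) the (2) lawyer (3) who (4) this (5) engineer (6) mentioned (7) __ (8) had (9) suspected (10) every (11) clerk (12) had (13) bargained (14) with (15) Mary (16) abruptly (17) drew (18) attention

2

The gap at 7 is the subject of "suspected", inside a relative clause.
The relative pronoun is "who" (word 3); it is bound by the head noun immediately before it.
Its filler is the head noun "lawyer", at word 2.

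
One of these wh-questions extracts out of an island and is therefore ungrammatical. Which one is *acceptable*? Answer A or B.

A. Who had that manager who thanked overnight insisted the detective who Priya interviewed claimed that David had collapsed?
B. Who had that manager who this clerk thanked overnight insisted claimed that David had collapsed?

In A, the wh-phrase is extracted from inside a complex-NP island (relative clause) (introduced by "who"), which blocks movement.
In B, the extraction path crosses only that-complement boundaries, which are transparent.
So B is grammatical.

B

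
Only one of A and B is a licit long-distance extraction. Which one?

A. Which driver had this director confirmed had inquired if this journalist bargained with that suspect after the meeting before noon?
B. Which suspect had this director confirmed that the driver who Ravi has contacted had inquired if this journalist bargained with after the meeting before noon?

In B, the wh-phrase is extracted from inside a wh-island (introduced by "if"), which blocks movement.
In A, the extraction path crosses only that-complement boundaries, which are transparent.
So A is grammatical.

A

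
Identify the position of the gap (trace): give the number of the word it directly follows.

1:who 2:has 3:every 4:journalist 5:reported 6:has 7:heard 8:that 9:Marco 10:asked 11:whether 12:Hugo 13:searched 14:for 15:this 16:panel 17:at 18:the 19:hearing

5

The displaced element is "who" (word 1).
It is linked across 1 clause boundary (Ø).
It functions as the subject of "heard", so the gap sits immediately after word 5 ("reported").
Base order: Every journalist has reported that who has heard that Marco asked whether Hugo searched for this panel at the hearing.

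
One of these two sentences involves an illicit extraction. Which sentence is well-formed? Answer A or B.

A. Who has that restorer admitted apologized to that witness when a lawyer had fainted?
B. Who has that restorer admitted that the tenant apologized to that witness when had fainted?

In B, the wh-phrase is extracted from inside an adjunct island (introduced by "when"), which blocks movement.
In A, the extraction path crosses only that-complement boundaries, which are transparent.
So A is grammatical.

A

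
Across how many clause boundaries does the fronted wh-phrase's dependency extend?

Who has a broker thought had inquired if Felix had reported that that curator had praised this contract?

"who" is extracted from the subject of "inquired".
Boundaries crossed, outermost first: [Ø] — 1 in total.

1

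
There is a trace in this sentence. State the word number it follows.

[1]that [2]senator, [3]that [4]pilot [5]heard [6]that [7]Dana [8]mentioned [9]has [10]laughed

8

The displaced element is "that senator" (word 2).
It is linked across 2 clause boundaries (that → Ø).
It functions as the subject of "laughed", so the gap sits immediately after word 8 ("mentioned").
Base order: That pilot heard that Dana mentioned that senator has laughed.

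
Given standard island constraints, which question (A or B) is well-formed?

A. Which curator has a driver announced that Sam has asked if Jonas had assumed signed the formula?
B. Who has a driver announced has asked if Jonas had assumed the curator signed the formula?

B

In A, the wh-phrase is extracted from inside a wh-island (introduced by "if"), which blocks movement.
In B, the extraction path crosses only that-complement boundaries, which are transparent.
So B is grammatical.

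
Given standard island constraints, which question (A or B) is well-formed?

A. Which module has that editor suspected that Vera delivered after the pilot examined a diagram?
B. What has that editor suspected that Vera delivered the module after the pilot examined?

A

In B, the wh-phrase is extracted from inside an adjunct island (introduced by "after"), which blocks movement.
In A, the extraction path crosses only that-complement boundaries, which are transparent.
So A is grammatical.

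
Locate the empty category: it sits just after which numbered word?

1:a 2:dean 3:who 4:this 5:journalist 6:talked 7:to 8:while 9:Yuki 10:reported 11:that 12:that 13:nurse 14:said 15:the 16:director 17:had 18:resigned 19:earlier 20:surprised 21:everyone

The displaced element is "a dean" (word 2).
It functions as the object of the preposition "to" of "talked", so the gap sits immediately after word 7 ("to").
Base order: This journalist talked to a dean while Yuki reported that that nurse said the director had resigned earlier.

7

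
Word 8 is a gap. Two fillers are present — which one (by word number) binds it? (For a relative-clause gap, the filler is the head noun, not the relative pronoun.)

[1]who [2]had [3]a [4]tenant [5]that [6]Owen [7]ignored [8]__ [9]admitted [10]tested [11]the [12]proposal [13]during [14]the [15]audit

4

The marked gap is inside the relative clause, the direct object of "ignored".
Its filler is the head noun "tenant" (via "that"), at word 4.
(The other dependency links word 1 to a gap after word 9.)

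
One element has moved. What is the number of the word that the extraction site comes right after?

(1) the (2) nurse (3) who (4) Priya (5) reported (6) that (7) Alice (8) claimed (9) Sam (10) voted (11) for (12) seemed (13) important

The displaced element is "the nurse" (word 2).
It is linked across 2 clause boundaries (that → Ø).
It functions as the object of the preposition "for" of "voted", so the gap sits immediately after word 11 ("for").
Base order: Priya reported that Alice claimed Sam voted for the nurse.

11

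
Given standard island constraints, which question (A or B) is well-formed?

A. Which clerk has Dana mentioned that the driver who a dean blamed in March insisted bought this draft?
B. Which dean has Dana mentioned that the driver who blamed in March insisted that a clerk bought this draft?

A

In B, the wh-phrase is extracted from inside a complex-NP island (relative clause) (introduced by "who"), which blocks movement.
In A, the extraction path crosses only that-complement boundaries, which are transparent.
So A is grammatical.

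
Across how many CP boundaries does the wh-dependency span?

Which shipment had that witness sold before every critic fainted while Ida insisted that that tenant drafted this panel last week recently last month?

0

"which shipment" originates inside the matrix clause — no clause boundary is crossed.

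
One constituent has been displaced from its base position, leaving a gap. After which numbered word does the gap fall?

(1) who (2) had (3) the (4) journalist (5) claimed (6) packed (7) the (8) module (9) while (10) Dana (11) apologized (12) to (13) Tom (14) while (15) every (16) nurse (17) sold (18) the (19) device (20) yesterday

5

The displaced element is "who" (word 1).
It is linked across 1 clause boundary (Ø).
It functions as the subject of "packed", so the gap sits immediately after word 5 ("claimed").
Base order: The journalist had claimed who packed the module while Dana apologized to Tom while every nurse sold the device yesterday.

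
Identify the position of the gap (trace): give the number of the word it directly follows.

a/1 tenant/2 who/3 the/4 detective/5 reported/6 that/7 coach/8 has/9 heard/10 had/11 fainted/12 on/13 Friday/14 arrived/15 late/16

The displaced element is "a tenant" (word 2).
It is linked across 2 clause boundaries (Ø → Ø).
It functions as the subject of "fainted", so the gap sits immediately after word 10 ("heard").
Base order: The detective reported that coach has heard that a tenant had fainted on Friday.

10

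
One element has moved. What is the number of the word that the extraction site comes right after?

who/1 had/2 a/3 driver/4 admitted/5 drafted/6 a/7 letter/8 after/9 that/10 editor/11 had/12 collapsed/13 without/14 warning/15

5

The displaced element is "who" (word 1).
It is linked across 1 clause boundary (Ø).
It functions as the subject of "drafted", so the gap sits immediately after word 5 ("admitted").
Base order: A driver had admitted that who drafted a letter after that editor had collapsed without warning.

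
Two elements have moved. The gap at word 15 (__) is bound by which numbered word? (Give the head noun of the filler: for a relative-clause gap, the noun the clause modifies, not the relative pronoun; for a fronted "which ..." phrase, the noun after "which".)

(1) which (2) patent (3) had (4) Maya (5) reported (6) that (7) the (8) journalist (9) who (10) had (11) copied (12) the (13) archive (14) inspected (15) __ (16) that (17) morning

2

The marked gap is the direct object of "inspected".
Its filler is the fronted wh-phrase "which patent", at word 2.
(The other dependency links word 8 to a gap after word 9.)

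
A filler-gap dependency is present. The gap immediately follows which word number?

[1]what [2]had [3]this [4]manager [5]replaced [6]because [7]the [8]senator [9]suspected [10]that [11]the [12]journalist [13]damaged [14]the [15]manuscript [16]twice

5

The displaced element is "what" (word 1).
It functions as the direct object of "replaced", so the gap sits immediately after word 5 ("replaced").
Base order: This manager had replaced what because the senator suspected that the journalist damaged the manuscript twice.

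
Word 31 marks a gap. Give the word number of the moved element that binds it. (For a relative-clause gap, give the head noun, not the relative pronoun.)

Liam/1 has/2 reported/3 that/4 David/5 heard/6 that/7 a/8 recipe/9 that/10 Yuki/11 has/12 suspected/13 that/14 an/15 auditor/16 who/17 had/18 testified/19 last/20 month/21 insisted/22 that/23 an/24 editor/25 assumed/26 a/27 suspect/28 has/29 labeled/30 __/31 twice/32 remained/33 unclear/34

9

The gap at 31 is the object of "labeled", inside a relative clause.
The relative pronoun is "that" (word 10); it is bound by the head noun immediately before it.
Its filler is the head noun "recipe", at word 9.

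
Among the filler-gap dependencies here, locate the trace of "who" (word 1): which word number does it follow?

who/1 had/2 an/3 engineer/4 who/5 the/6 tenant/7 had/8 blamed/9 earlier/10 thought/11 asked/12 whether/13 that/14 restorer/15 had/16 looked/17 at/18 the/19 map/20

11

The displaced element is "who" (word 1).
It is linked across 1 clause boundary (Ø).
It functions as the subject of "asked", so the gap sits immediately after word 11 ("thought").
Base order: An engineer who the tenant had blamed earlier had thought that who asked whether that restorer had looked at the map.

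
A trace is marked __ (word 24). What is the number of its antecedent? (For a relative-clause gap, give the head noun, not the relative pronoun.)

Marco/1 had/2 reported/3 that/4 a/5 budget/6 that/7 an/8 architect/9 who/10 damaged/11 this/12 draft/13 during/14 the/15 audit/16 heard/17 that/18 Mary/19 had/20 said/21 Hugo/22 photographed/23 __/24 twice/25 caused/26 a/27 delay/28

The gap at 24 is the object of "photographed", inside a relative clause.
The relative pronoun is "that" (word 7); it is bound by the head noun immediately before it.
Its filler is the head noun "budget", at word 6.

6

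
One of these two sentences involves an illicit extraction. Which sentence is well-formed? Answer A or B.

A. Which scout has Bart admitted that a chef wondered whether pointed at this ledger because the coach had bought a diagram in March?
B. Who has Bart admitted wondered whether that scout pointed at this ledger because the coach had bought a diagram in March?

B

In A, the wh-phrase is extracted from inside a wh-island (introduced by "whether"), which blocks movement.
In B, the extraction path crosses only that-complement boundaries, which are transparent.
So B is grammatical.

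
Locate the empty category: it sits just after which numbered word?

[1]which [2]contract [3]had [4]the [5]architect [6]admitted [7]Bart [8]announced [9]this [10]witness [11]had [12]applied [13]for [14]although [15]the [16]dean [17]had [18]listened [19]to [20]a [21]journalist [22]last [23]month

The displaced element is "which contract" (word 2).
It is linked across 2 clause boundaries (Ø → Ø).
It functions as the object of the preposition "for" of "applied", so the gap sits immediately after word 13 ("for").
Base order: The architect had admitted Bart announced this witness had applied for which contract although the dean had listened to a journalist last month.

13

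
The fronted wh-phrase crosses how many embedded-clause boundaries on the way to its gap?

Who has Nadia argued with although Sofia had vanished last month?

"who" originates inside the matrix clause — no clause boundary is crossed.

0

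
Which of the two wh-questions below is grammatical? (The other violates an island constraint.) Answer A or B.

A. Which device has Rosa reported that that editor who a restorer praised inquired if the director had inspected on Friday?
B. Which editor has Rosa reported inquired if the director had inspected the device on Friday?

B

In A, the wh-phrase is extracted from inside a wh-island (introduced by "if"), which blocks movement.
In B, the extraction path crosses only that-complement boundaries, which are transparent.
So B is grammatical.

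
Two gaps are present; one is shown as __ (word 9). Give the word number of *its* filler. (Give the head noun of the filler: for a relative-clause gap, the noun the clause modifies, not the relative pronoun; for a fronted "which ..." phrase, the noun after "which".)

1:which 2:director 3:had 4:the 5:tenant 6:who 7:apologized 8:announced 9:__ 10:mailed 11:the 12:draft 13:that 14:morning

2

The marked gap is the subject of "mailed".
Its filler is the fronted wh-phrase "which director", at word 2.
(The other dependency links word 5 to a gap after word 6.)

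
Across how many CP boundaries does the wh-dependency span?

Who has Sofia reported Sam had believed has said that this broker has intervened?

2

"who" is extracted from the subject of "said".
Boundaries crossed, outermost first: [Ø], [Ø] — 2 in total.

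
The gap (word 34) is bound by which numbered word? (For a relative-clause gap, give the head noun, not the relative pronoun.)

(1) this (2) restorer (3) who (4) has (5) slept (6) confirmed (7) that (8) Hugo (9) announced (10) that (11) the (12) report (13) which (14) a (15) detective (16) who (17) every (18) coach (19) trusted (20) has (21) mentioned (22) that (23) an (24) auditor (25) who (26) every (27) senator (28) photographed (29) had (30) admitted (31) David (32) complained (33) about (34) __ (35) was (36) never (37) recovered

The gap at 34 is the prepositional object of "complained", inside a relative clause.
The relative pronoun is "which" (word 13); it is bound by the head noun immediately before it.
Its filler is the head noun "report", at word 12.

12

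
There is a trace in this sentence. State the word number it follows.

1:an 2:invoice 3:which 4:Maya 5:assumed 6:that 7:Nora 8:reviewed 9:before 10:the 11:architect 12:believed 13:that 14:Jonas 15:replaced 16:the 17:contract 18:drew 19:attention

The displaced element is "an invoice" (word 2).
It is linked across 1 clause boundary (that).
It functions as the direct object of "reviewed", so the gap sits immediately after word 8 ("reviewed").
Base order: Maya assumed that Nora reviewed an invoice before the architect believed that Jonas replaced the contract.

8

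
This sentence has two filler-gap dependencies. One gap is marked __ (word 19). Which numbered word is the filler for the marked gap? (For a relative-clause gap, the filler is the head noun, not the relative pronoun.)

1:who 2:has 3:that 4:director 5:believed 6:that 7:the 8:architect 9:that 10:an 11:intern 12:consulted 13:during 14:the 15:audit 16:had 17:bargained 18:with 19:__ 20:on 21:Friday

The marked gap is the object of the preposition "with" of "bargained".
Its filler is the fronted wh-phrase "who", at word 1.
(The other dependency links word 8 to a gap after word 12.)

1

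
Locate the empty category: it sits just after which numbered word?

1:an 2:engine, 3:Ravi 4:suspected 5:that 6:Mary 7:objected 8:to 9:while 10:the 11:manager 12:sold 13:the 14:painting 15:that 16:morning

8

The displaced element is "an engine" (word 2).
It is linked across 1 clause boundary (that).
It functions as the object of the preposition "to" of "objected", so the gap sits immediately after word 8 ("to").
Base order: Ravi suspected that Mary objected to an engine while the manager sold the painting that morning.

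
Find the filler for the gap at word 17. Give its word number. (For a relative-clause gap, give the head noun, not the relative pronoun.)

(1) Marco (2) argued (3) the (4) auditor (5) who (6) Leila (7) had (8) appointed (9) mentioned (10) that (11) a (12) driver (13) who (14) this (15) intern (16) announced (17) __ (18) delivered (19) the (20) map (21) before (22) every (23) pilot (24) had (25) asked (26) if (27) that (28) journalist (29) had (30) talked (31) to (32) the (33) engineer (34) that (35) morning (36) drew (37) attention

12

The gap at 17 is the subject of "delivered", inside a relative clause.
The relative pronoun is "who" (word 13); it is bound by the head noun immediately before it.
Its filler is the head noun "driver", at word 12.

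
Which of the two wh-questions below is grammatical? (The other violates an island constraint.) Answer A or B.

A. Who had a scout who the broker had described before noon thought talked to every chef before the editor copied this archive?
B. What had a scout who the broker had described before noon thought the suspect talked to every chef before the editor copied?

A

In B, the wh-phrase is extracted from inside an adjunct island (introduced by "before"), which blocks movement.
In A, the extraction path crosses only that-complement boundaries, which are transparent.
So A is grammatical.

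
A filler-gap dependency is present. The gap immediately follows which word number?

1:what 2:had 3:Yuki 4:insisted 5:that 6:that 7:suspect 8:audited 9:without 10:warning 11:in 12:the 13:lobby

8

The displaced element is "what" (word 1).
It is linked across 1 clause boundary (that).
It functions as the direct object of "audited", so the gap sits immediately after word 8 ("audited").
Base order: Yuki had insisted that that suspect audited what without warning in the lobby.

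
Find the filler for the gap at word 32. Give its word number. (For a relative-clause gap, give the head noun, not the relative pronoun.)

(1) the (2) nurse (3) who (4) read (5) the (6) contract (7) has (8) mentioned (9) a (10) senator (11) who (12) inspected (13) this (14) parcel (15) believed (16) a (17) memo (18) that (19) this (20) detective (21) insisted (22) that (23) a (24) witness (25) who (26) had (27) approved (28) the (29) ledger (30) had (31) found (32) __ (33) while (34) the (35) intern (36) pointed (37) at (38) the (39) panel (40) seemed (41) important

The gap at 32 is the object of "found", inside a relative clause.
The relative pronoun is "that" (word 18); it is bound by the head noun immediately before it.
Its filler is the head noun "memo", at word 17.

17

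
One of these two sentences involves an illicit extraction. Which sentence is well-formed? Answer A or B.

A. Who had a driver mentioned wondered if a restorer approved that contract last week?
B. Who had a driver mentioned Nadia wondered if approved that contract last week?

A

In B, the wh-phrase is extracted from inside a wh-island (introduced by "if"), which blocks movement.
In A, the extraction path crosses only that-complement boundaries, which are transparent.
So A is grammatical.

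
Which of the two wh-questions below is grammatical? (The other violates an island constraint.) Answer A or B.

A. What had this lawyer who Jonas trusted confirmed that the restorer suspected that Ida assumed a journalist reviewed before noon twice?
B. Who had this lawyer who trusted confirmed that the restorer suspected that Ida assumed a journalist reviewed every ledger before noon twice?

A

In B, the wh-phrase is extracted from inside a complex-NP island (relative clause) (introduced by "who"), which blocks movement.
In A, the extraction path crosses only that-complement boundaries, which are transparent.
So A is grammatical.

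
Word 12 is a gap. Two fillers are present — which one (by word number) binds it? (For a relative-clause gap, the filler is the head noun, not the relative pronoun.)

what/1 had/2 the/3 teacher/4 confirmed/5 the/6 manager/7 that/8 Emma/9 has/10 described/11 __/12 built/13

7

The marked gap is inside the relative clause, the direct object of "described".
Its filler is the head noun "manager" (via "that"), at word 7.
(The other dependency links word 1 to a gap after word 13.)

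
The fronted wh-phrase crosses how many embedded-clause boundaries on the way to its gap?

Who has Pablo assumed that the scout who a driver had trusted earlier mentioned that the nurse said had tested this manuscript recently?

3

"who" is extracted from the subject of "tested".
Boundaries crossed, outermost first: [that], [that], [Ø] — 3 in total.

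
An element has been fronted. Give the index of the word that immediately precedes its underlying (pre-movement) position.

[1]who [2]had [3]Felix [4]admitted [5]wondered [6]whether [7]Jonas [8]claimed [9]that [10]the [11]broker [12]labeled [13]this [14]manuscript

The displaced element is "who" (word 1).
It is linked across 1 clause boundary (Ø).
It functions as the subject of "wondered", so the gap sits immediately after word 4 ("admitted").
Base order: Felix had admitted that who wondered whether Jonas claimed that the broker labeled this manuscript.

4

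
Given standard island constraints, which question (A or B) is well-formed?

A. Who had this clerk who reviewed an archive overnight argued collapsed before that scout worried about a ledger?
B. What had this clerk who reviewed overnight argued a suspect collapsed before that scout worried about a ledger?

In B, the wh-phrase is extracted from inside a complex-NP island (relative clause) (introduced by "who"), which blocks movement.
In A, the extraction path crosses only that-complement boundaries, which are transparent.
So A is grammatical.

A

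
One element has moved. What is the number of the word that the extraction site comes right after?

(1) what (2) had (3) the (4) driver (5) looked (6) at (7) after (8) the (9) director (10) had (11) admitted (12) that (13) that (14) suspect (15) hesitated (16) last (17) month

The displaced element is "what" (word 1).
It functions as the object of the preposition "at" of "looked", so the gap sits immediately after word 6 ("at").
Base order: The driver had looked at what after the director had admitted that that suspect hesitated last month.

6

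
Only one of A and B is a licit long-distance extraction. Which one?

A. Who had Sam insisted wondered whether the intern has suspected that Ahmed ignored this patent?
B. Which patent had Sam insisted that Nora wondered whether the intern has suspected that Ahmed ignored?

A

In B, the wh-phrase is extracted from inside a wh-island (introduced by "whether"), which blocks movement.
In A, the extraction path crosses only that-complement boundaries, which are transparent.
So A is grammatical.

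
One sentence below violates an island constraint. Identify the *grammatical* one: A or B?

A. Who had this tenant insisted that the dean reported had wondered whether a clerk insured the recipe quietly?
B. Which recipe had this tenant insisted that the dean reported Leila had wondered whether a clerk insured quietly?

A

In B, the wh-phrase is extracted from inside a wh-island (introduced by "whether"), which blocks movement.
In A, the extraction path crosses only that-complement boundaries, which are transparent.
So A is grammatical.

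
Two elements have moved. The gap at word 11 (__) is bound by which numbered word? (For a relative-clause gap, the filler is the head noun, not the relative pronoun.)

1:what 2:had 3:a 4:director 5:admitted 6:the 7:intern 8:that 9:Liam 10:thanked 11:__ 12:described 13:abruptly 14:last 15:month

7

The marked gap is inside the relative clause, the direct object of "thanked".
Its filler is the head noun "intern" (via "that"), at word 7.
(The other dependency links word 1 to a gap after word 12.)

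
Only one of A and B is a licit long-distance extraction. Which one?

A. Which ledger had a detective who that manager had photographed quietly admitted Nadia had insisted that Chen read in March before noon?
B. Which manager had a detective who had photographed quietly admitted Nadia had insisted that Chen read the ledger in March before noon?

In B, the wh-phrase is extracted from inside a complex-NP island (relative clause) (introduced by "who"), which blocks movement.
In A, the extraction path crosses only that-complement boundaries, which are transparent.
So A is grammatical.

A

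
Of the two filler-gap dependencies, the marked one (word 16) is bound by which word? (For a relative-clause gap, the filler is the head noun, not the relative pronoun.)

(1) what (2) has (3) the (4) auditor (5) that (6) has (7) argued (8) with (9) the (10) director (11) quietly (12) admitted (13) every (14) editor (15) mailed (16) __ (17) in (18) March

The marked gap is the direct object of "mailed".
Its filler is the fronted wh-phrase "what", at word 1.
(The other dependency links word 4 to a gap after word 5.)

1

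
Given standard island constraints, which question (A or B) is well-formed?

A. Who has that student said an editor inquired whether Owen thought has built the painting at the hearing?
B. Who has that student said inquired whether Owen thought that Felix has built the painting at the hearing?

B

In A, the wh-phrase is extracted from inside a wh-island (introduced by "whether"), which blocks movement.
In B, the extraction path crosses only that-complement boundaries, which are transparent.
So B is grammatical.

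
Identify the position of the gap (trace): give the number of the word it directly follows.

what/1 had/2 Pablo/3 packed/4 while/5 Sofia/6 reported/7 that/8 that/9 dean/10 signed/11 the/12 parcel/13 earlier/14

The displaced element is "what" (word 1).
It functions as the direct object of "packed", so the gap sits immediately after word 4 ("packed").
Base order: Pablo had packed what while Sofia reported that that dean signed the parcel earlier.

4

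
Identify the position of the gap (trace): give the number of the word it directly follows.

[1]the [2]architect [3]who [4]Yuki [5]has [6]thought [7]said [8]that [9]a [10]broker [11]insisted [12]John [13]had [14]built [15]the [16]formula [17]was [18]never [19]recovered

6

The displaced element is "the architect" (word 2).
It is linked across 1 clause boundary (Ø).
It functions as the subject of "said", so the gap sits immediately after word 6 ("thought").
Base order: Yuki has thought that the architect said that a broker insisted John had built the formula.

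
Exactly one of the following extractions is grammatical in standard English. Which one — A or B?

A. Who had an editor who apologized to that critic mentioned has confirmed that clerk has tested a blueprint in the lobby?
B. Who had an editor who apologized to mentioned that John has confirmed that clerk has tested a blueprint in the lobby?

A

In B, the wh-phrase is extracted from inside a complex-NP island (relative clause) (introduced by "who"), which blocks movement.
In A, the extraction path crosses only that-complement boundaries, which are transparent.
So A is grammatical.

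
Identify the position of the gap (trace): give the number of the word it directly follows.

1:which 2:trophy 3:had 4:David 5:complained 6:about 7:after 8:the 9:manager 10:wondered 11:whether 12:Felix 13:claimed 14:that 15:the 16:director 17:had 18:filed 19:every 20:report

The displaced element is "which trophy" (word 2).
It functions as the object of the preposition "about" of "complained", so the gap sits immediately after word 6 ("about").
Base order: David had complained about which trophy after the manager wondered whether Felix claimed that the director had filed every report.

6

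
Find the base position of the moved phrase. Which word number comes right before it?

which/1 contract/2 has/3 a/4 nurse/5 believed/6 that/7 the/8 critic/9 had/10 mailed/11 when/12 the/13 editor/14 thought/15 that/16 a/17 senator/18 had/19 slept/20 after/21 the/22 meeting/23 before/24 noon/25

11

The displaced element is "which contract" (word 2).
It is linked across 1 clause boundary (that).
It functions as the direct object of "mailed", so the gap sits immediately after word 11 ("mailed").
Base order: A nurse has believed that the critic had mailed which contract when the editor thought that a senator had slept after the meeting before noon.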